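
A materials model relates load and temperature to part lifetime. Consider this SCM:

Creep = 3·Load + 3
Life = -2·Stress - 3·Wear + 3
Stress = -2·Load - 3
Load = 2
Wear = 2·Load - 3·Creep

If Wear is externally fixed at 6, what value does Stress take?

The intervention breaks the incoming arrows to Wear: Wear = 2·Load - 3·Creep no longer applies, and Wear = 6.
Since Stress is not a descendant of the intervened variable, it is unaffected.
Stress = -2·Load - 3  [with Load=2]  = -7

-7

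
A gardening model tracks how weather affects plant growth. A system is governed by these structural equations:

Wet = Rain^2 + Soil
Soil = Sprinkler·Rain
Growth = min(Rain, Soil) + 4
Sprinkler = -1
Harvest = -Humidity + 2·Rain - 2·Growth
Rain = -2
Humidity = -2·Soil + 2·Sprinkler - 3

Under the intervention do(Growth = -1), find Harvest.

Under do(Growth=-1), the mechanism Growth = min(Rain, Soil) + 4 is discarded; Growth is fixed at -1.
Soil = Sprinkler·Rain  [with Sprinkler=-1, Rain=-2]  = 2
Humidity = -2·Soil + 2·Sprinkler - 3  [with Soil=2, Sprinkler=-1]  = -9
Harvest = -Humidity + 2·Rain - 2·Growth  [with Humidity=-9, Rain=-2, Growth=-1]  = 7

7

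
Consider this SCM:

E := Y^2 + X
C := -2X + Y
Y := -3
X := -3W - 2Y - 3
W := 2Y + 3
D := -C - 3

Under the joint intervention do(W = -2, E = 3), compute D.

18

The joint intervention fixes W = -2, E = 3, removing each variable's own equation.
X = -3W - 2Y - 3  [with W=-2, Y=-3]  = 9
C = -2X + Y  [with X=9, Y=-3]  = -21
D = -C - 3  [with C=-21]  = 18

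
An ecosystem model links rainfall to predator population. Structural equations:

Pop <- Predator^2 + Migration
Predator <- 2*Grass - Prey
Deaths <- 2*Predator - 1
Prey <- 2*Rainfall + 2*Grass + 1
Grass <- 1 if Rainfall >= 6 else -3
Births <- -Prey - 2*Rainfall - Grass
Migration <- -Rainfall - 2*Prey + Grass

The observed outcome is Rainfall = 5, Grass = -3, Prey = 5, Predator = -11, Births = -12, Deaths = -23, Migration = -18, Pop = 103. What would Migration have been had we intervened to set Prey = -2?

The intervention breaks the incoming arrows to Prey: Prey <- 2*Rainfall + 2*Grass + 1 no longer applies, and Prey = -2.
Grass = 1 if Rainfall >= 6 else -3  [with Rainfall=5]  = -3
Migration = -Rainfall - 2*Prey + Grass  [with Rainfall=5, Prey=-2, Grass=-3]  = -4

-4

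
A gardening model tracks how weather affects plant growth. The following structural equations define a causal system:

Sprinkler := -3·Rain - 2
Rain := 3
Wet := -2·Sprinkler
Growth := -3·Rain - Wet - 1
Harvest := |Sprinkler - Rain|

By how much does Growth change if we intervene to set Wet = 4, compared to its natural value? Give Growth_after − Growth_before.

The intervention breaks the incoming arrows to Wet: Wet := -2·Sprinkler no longer applies, and Wet = 4.
Growth = -3·Rain - Wet - 1  [with Rain=3, Wet=4]  = -14
Without intervention: Sprinkler = -3·Rain - 2  [with Rain=3]  = -11; Wet = -2·Sprinkler  [with Sprinkler=-11]  = 22; Growth = -3·Rain - Wet - 1  [with Rain=3, Wet=22]  = -32.
Change = -14 − (-32) = 18.

18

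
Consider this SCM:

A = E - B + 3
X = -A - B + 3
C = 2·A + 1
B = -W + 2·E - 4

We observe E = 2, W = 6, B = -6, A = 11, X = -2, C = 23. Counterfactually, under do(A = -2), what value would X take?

Intervening sets A = -2 and removes its equation (A = E - B + 3).
B = -W + 2·E - 4  [with W=6, E=2]  = -6
X = -A - B + 3  [with A=-2, B=-6]  = 11

11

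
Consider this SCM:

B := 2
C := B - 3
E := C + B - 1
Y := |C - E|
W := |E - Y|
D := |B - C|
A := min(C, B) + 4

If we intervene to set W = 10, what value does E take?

do(W=10) replaces the equation W := |E - Y| with the constant W = 10.
E is not downstream of the intervention, so its value is determined by the original equations.
C = B - 3  [with B=2]  = -1
E = C + B - 1  [with C=-1, B=2]  = 0

0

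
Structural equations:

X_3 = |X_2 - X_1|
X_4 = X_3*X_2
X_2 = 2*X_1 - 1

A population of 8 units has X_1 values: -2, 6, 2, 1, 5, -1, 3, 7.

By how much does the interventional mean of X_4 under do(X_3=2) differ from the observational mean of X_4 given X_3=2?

6.5

The intervention sets X_3=2 in all 8 units regardless of X_1. Recomputing X_4 per unit gives -10, 22, 6, 2, 18, -6, 10, 26; average 8.5.
Conditioning on X_3=2 selects the 2 unit(s) with X_1 ∈ {-1, 3}. Their X_4 values: -6, 10. Mean = 2.
Difference = 8.5 − 2 = 6.5.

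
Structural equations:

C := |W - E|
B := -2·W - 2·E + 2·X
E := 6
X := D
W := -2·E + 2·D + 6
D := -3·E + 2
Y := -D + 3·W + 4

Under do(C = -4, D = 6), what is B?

-12

Under do(C = -4, D = 6), each intervened variable's structural equation is replaced by its fixed value.
W = -2·E + 2·D + 6  [with E=6, D=6]  = 6
X = D  [with D=6]  = 6
B = -2·W - 2·E + 2·X  [with W=6, E=6, X=6]  = -12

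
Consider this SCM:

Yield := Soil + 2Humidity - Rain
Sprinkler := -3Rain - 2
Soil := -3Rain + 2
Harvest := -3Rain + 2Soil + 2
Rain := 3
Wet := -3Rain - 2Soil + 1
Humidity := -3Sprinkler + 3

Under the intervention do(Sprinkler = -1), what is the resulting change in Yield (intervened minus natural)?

Under do(Sprinkler=-1), the mechanism Sprinkler := -3Rain - 2 is discarded; Sprinkler is fixed at -1.
Soil = -3Rain + 2  [with Rain=3]  = -7
Humidity = -3Sprinkler + 3  [with Sprinkler=-1]  = 6
Yield = Soil + 2Humidity - Rain  [with Soil=-7, Humidity=6, Rain=3]  = 2
Without intervention: Sprinkler = -3Rain - 2  [with Rain=3]  = -11; Soil = -3Rain + 2  [with Rain=3]  = -7; Humidity = -3Sprinkler + 3  [with Sprinkler=-11]  = 36; Yield = Soil + 2Humidity - Rain  [with Soil=-7, Humidity=36, Rain=3]  = 62.
Change = 2 − 62 = -60.

-60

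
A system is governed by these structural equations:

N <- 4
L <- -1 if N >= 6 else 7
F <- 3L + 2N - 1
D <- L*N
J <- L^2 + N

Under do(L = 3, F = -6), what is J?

Setting L = 3, F = -6 by intervention discards those variables' equations.
J = L^2 + N  [with L=3, N=4]  = 13

13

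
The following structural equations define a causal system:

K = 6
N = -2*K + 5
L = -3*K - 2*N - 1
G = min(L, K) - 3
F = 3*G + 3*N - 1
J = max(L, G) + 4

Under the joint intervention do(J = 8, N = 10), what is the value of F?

The joint intervention fixes J = 8, N = 10, removing each variable's own equation.
L = -3*K - 2*N - 1  [with K=6, N=10]  = -39
G = min(L, K) - 3  [with L=-39, K=6]  = -42
F = 3*G + 3*N - 1  [with G=-42, N=10]  = -97

-97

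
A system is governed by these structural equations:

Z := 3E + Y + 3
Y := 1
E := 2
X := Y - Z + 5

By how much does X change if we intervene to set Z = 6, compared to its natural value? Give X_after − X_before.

4

The intervention breaks the incoming arrows to Z: Z := 3E + Y + 3 no longer applies, and Z = 6.
X = Y - Z + 5  [with Y=1, Z=6]  = 0
Without intervention: Z = 3E + Y + 3  [with E=2, Y=1]  = 10; X = Y - Z + 5  [with Y=1, Z=10]  = -4.
Change = 0 − (-4) = 4.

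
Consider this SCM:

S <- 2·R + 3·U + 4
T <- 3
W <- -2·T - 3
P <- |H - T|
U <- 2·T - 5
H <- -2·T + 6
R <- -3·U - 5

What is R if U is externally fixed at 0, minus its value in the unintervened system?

3

The intervention breaks the incoming arrows to U: U <- 2·T - 5 no longer applies, and U = 0.
R = -3·U - 5  [with U=0]  = -5
Without intervention: U = 2·T - 5  [with T=3]  = 1; R = -3·U - 5  [with U=1]  = -8.
Change = -5 − (-8) = 3.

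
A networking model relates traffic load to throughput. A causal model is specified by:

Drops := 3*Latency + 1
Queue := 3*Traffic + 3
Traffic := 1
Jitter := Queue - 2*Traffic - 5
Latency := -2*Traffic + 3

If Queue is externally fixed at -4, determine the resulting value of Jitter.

do(Queue=-4) replaces the equation Queue := 3*Traffic + 3 with the constant Queue = -4.
Jitter = Queue - 2*Traffic - 5  [with Queue=-4, Traffic=1]  = -11

-11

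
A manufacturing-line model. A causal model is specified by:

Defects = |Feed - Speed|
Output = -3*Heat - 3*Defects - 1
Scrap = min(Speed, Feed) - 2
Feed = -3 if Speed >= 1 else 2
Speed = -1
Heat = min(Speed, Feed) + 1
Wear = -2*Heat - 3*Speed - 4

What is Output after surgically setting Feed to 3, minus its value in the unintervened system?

Under do(Feed=3), the mechanism Feed = -3 if Speed >= 1 else 2 is discarded; Feed is fixed at 3.
Heat = min(Speed, Feed) + 1  [with Speed=-1, Feed=3]  = 0
Defects = |Feed - Speed|  [with Feed=3, Speed=-1]  = 4
Output = -3*Heat - 3*Defects - 1  [with Heat=0, Defects=4]  = -13
Without intervention: Feed = -3 if Speed >= 1 else 2  [with Speed=-1]  = 2; Heat = min(Speed, Feed) + 1  [with Speed=-1, Feed=2]  = 0; Defects = |Feed - Speed|  [with Feed=2, Speed=-1]  = 3; Output = -3*Heat - 3*Defects - 1  [with Heat=0, Defects=3]  = -10.
Change = -13 − (-10) = -3.

-3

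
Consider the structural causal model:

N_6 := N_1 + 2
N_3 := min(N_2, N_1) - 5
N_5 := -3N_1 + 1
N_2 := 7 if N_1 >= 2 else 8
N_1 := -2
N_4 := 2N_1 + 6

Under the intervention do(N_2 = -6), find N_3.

The intervention breaks the incoming arrows to N_2: N_2 := 7 if N_1 >= 2 else 8 no longer applies, and N_2 = -6.
N_3 = min(N_2, N_1) - 5  [with N_2=-6, N_1=-2]  = -11

-11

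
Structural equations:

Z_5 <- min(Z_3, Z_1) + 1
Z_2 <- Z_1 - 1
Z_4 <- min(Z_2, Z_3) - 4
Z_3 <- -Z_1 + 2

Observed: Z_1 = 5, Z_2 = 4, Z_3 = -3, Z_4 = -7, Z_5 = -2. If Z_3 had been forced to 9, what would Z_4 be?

0

The intervention breaks the incoming arrows to Z_3: Z_3 <- -Z_1 + 2 no longer applies, and Z_3 = 9.
Z_2 = Z_1 - 1  [with Z_1=5]  = 4
Z_4 = min(Z_2, Z_3) - 4  [with Z_2=4, Z_3=9]  = 0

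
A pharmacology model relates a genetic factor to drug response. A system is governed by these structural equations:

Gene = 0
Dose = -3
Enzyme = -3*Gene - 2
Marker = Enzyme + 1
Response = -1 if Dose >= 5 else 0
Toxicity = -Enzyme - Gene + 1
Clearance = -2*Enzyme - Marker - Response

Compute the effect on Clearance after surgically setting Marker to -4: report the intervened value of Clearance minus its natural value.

The intervention breaks the incoming arrows to Marker: Marker = Enzyme + 1 no longer applies, and Marker = -4.
Enzyme = -3*Gene - 2  [with Gene=0]  = -2
Response = -1 if Dose >= 5 else 0  [with Dose=-3]  = 0
Clearance = -2*Enzyme - Marker - Response  [with Enzyme=-2, Marker=-4, Response=0]  = 8
Without intervention: Enzyme = -3*Gene - 2  [with Gene=0]  = -2; Marker = Enzyme + 1  [with Enzyme=-2]  = -1; Response = -1 if Dose >= 5 else 0  [with Dose=-3]  = 0; Clearance = -2*Enzyme - Marker - Response  [with Enzyme=-2, Marker=-1, Response=0]  = 5.
Change = 8 − 5 = 3.

3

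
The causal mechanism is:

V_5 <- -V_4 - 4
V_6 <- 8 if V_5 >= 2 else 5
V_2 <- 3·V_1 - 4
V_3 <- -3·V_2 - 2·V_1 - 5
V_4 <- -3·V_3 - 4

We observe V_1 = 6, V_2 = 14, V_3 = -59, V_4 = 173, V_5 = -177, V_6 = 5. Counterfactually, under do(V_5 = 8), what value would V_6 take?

8

The intervention breaks the incoming arrows to V_5: V_5 <- -V_4 - 4 no longer applies, and V_5 = 8.
V_6 = 8 if V_5 >= 2 else 5  [with V_5=8]  = 8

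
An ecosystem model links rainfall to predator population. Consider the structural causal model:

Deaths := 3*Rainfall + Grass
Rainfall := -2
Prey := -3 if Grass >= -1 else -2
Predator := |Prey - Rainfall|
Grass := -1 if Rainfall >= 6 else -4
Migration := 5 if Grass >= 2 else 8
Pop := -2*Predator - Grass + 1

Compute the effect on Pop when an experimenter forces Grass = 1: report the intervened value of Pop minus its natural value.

Under do(Grass=1), the mechanism Grass := -1 if Rainfall >= 6 else -4 is discarded; Grass is fixed at 1.
Prey = -3 if Grass >= -1 else -2  [with Grass=1]  = -3
Predator = |Prey - Rainfall|  [with Prey=-3, Rainfall=-2]  = 1
Pop = -2*Predator - Grass + 1  [with Predator=1, Grass=1]  = -2
Without intervention: Grass = -1 if Rainfall >= 6 else -4  [with Rainfall=-2]  = -4; Prey = -3 if Grass >= -1 else -2  [with Grass=-4]  = -2; Predator = |Prey - Rainfall|  [with Prey=-2, Rainfall=-2]  = 0; Pop = -2*Predator - Grass + 1  [with Predator=0, Grass=-4]  = 5.
Change = -2 − 5 = -7.

-7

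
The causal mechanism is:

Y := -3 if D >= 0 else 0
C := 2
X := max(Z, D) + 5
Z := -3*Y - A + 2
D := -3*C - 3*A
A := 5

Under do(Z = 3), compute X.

The intervention breaks the incoming arrows to Z: Z := -3*Y - A + 2 no longer applies, and Z = 3.
D = -3*C - 3*A  [with C=2, A=5]  = -21
X = max(Z, D) + 5  [with Z=3, D=-21]  = 8

8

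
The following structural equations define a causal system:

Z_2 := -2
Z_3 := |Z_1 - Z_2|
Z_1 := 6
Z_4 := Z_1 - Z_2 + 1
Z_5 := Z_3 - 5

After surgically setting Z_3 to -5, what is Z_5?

do(Z_3=-5) replaces the equation Z_3 := |Z_1 - Z_2| with the constant Z_3 = -5.
Z_5 = Z_3 - 5  [with Z_3=-5]  = -10

-10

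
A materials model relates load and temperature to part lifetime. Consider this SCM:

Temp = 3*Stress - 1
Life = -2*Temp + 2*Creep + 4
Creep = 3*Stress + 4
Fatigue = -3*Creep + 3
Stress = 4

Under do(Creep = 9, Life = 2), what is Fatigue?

-24

The joint intervention fixes Creep = 9, Life = 2, removing each variable's own equation.
Fatigue = -3*Creep + 3  [with Creep=9]  = -24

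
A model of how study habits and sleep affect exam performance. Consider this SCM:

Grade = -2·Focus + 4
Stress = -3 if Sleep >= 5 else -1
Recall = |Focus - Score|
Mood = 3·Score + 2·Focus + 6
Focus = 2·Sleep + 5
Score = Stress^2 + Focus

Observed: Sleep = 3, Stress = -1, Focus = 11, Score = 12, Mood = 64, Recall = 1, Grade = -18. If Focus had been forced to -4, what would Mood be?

-11

do(Focus=-4) replaces the equation Focus = 2·Sleep + 5 with the constant Focus = -4.
Stress = -3 if Sleep >= 5 else -1  [with Sleep=3]  = -1
Score = Stress^2 + Focus  [with Stress=-1, Focus=-4]  = -3
Mood = 3·Score + 2·Focus + 6  [with Score=-3, Focus=-4]  = -11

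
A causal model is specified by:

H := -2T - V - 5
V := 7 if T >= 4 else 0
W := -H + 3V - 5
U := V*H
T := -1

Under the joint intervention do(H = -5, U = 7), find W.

The joint intervention fixes H = -5, U = 7, removing each variable's own equation.
V = 7 if T >= 4 else 0  [with T=-1]  = 0
W = -H + 3V - 5  [with H=-5, V=0]  = 0

0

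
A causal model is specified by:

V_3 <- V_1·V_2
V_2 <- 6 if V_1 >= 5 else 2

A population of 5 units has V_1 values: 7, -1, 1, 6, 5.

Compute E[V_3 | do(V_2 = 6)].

The intervention sets V_2=6 in all 5 units regardless of V_1. Recomputing V_3 per unit gives 42, -6, 6, 36, 30; average 21.6.

21.6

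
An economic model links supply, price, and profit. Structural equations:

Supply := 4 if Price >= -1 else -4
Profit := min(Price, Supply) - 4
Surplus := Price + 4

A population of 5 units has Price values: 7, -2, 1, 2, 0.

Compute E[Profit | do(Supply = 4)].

The intervention sets Supply=4 in all 5 units regardless of Price. Recomputing Profit per unit gives 0, -6, -3, -2, -4; average -3.

-3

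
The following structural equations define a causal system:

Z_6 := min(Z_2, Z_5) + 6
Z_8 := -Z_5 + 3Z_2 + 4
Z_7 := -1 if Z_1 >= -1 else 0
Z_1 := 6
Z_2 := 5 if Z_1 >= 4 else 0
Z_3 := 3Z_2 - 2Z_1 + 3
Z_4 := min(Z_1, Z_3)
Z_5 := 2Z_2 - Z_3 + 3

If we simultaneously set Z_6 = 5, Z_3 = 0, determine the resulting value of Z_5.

Under do(Z_6 = 5, Z_3 = 0), each intervened variable's structural equation is replaced by its fixed value.
Z_2 = 5 if Z_1 >= 4 else 0  [with Z_1=6]  = 5
Z_5 = 2Z_2 - Z_3 + 3  [with Z_2=5, Z_3=0]  = 13

13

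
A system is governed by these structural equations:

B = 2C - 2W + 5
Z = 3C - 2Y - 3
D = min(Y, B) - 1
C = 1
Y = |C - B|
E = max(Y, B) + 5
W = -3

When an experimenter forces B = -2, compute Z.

-6

The intervention breaks the incoming arrows to B: B = 2C - 2W + 5 no longer applies, and B = -2.
Y = |C - B|  [with C=1, B=-2]  = 3
Z = 3C - 2Y - 3  [with C=1, Y=3]  = -6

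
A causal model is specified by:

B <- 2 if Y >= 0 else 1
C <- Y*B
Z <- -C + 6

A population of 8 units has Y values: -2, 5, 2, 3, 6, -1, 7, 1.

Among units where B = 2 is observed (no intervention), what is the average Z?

-2

E[Z|B=2] averages over only the 6 units with B=2 (Y = 5, 2, 3, 6, 7, 1): Z = -4, 2, 0, -6, -8, 4, mean -2.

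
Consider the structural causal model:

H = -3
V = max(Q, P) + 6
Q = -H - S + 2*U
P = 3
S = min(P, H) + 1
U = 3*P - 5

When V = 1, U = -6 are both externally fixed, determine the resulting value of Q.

Setting V = 1, U = -6 by intervention discards those variables' equations.
S = min(P, H) + 1  [with P=3, H=-3]  = -2
Q = -H - S + 2*U  [with H=-3, S=-2, U=-6]  = -7

-7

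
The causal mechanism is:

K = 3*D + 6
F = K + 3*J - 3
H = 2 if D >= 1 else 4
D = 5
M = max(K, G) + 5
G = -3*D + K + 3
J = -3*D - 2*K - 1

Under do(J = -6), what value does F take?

0

Under do(J=-6), the mechanism J = -3*D - 2*K - 1 is discarded; J is fixed at -6.
K = 3*D + 6  [with D=5]  = 21
F = K + 3*J - 3  [with K=21, J=-6]  = 0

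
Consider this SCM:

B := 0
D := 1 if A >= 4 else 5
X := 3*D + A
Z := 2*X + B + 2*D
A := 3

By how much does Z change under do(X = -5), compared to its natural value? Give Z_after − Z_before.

-46

Intervening sets X = -5 and removes its equation (X := 3*D + A).
D = 1 if A >= 4 else 5  [with A=3]  = 5
Z = 2*X + B + 2*D  [with X=-5, B=0, D=5]  = 0
Without intervention: D = 1 if A >= 4 else 5  [with A=3]  = 5; X = 3*D + A  [with D=5, A=3]  = 18; Z = 2*X + B + 2*D  [with X=18, B=0, D=5]  = 46.
Change = 0 − 46 = -46.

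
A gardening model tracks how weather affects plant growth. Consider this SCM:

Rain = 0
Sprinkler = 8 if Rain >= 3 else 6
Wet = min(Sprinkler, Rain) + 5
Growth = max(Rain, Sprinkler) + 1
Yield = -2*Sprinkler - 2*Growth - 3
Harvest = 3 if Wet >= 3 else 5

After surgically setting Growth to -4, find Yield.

-7

Intervening sets Growth = -4 and removes its equation (Growth = max(Rain, Sprinkler) + 1).
Sprinkler = 8 if Rain >= 3 else 6  [with Rain=0]  = 6
Yield = -2*Sprinkler - 2*Growth - 3  [with Sprinkler=6, Growth=-4]  = -7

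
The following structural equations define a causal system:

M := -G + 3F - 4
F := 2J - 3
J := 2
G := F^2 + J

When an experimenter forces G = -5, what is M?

4

The intervention breaks the incoming arrows to G: G := F^2 + J no longer applies, and G = -5.
F = 2J - 3  [with J=2]  = 1
M = -G + 3F - 4  [with G=-5, F=1]  = 4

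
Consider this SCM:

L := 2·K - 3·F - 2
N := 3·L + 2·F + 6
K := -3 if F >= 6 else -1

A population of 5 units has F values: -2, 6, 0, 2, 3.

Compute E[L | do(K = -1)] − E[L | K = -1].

-3.15

Under do(K=-1), K's equation is replaced by K=-1 for every unit. Per-unit L: 2, -22, -4, -10, -13. Mean = -9.4.
Observing K=-1 restricts to units where K's equation naturally yields -1: F ∈ {-2, 0, 2, 3}. In that subpopulation L = 2, -4, -10, -13, mean -6.25.
Difference = -9.4 − (-6.25) = -3.15.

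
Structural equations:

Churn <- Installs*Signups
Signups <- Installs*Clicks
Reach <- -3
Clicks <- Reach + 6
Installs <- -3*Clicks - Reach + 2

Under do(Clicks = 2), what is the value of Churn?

do(Clicks=2) replaces the equation Clicks <- Reach + 6 with the constant Clicks = 2.
Installs = -3*Clicks - Reach + 2  [with Clicks=2, Reach=-3]  = -1
Signups = Installs*Clicks  [with Installs=-1, Clicks=2]  = -2
Churn = Installs*Signups  [with Installs=-1, Signups=-2]  = 2

2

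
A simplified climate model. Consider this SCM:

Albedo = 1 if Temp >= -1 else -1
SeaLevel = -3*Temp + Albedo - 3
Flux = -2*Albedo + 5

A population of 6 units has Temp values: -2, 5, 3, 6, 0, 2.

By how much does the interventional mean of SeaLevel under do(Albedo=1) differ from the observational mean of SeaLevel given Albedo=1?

The intervention sets Albedo=1 in all 6 units regardless of Temp. Recomputing SeaLevel per unit gives 4, -17, -11, -20, -2, -8; average -9.
E[SeaLevel|Albedo=1] averages over only the 5 units with Albedo=1 (Temp = 5, 3, 6, 0, 2): SeaLevel = -17, -11, -20, -2, -8, mean -11.6.
Difference = -9 − (-11.6) = 2.6.

2.6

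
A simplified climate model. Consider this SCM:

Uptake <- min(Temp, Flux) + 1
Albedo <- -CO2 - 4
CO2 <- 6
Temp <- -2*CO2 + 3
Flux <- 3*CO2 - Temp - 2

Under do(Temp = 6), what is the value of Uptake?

7

do(Temp=6) replaces the equation Temp <- -2*CO2 + 3 with the constant Temp = 6.
Flux = 3*CO2 - Temp - 2  [with CO2=6, Temp=6]  = 10
Uptake = min(Temp, Flux) + 1  [with Temp=6, Flux=10]  = 7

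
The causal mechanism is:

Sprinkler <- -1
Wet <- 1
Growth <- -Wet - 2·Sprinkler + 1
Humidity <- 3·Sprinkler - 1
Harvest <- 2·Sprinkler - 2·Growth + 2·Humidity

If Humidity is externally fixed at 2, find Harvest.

-2

Intervening sets Humidity = 2 and removes its equation (Humidity <- 3·Sprinkler - 1).
Growth = -Wet - 2·Sprinkler + 1  [with Wet=1, Sprinkler=-1]  = 2
Harvest = 2·Sprinkler - 2·Growth + 2·Humidity  [with Sprinkler=-1, Growth=2, Humidity=2]  = -2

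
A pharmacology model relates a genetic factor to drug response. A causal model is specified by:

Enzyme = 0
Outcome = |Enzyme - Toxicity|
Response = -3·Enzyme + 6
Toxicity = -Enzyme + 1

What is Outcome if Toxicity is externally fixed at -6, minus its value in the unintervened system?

The intervention breaks the incoming arrows to Toxicity: Toxicity = -Enzyme + 1 no longer applies, and Toxicity = -6.
Outcome = |Enzyme - Toxicity|  [with Enzyme=0, Toxicity=-6]  = 6
Without intervention: Toxicity = -Enzyme + 1  [with Enzyme=0]  = 1; Outcome = |Enzyme - Toxicity|  [with Enzyme=0, Toxicity=1]  = 1.
Change = 6 − 1 = 5.

5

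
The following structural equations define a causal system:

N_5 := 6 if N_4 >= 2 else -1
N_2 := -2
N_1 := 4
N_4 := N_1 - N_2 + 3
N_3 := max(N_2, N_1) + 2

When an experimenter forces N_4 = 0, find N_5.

-1

Intervening sets N_4 = 0 and removes its equation (N_4 := N_1 - N_2 + 3).
N_5 = 6 if N_4 >= 2 else -1  [with N_4=0]  = -1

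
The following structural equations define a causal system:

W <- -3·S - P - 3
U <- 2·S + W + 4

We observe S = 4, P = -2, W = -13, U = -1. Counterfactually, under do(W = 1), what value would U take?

13

The intervention breaks the incoming arrows to W: W <- -3·S - P - 3 no longer applies, and W = 1.
U = 2·S + W + 4  [with S=4, W=1]  = 13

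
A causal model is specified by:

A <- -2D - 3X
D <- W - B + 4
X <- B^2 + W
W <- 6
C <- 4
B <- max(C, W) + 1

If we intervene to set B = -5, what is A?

The intervention breaks the incoming arrows to B: B <- max(C, W) + 1 no longer applies, and B = -5.
D = W - B + 4  [with W=6, B=-5]  = 15
X = B^2 + W  [with B=-5, W=6]  = 31
A = -2D - 3X  [with D=15, X=31]  = -123

-123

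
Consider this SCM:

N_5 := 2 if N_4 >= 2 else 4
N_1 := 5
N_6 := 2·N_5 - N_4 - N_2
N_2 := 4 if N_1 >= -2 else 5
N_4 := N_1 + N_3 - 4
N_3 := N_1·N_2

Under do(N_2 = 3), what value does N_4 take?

16

Under do(N_2=3), the mechanism N_2 := 4 if N_1 >= -2 else 5 is discarded; N_2 is fixed at 3.
N_3 = N_1·N_2  [with N_1=5, N_2=3]  = 15
N_4 = N_1 + N_3 - 4  [with N_1=5, N_3=15]  = 16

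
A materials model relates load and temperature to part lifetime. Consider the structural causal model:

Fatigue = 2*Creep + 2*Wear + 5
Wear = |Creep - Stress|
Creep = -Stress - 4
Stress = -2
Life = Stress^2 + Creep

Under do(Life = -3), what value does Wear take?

do(Life=-3) replaces the equation Life = Stress^2 + Creep with the constant Life = -3.
Wear is not downstream of the intervention, so its value is determined by the original equations.
Creep = -Stress - 4  [with Stress=-2]  = -2
Wear = |Creep - Stress|  [with Creep=-2, Stress=-2]  = 0

0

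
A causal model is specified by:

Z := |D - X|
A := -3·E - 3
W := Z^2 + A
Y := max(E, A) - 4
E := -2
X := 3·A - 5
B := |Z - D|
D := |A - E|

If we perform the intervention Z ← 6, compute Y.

-1

do(Z=6) replaces the equation Z := |D - X| with the constant Z = 6.
Y is not downstream of the intervention, so its value is determined by the original equations.
A = -3·E - 3  [with E=-2]  = 3
Y = max(E, A) - 4  [with E=-2, A=3]  = -1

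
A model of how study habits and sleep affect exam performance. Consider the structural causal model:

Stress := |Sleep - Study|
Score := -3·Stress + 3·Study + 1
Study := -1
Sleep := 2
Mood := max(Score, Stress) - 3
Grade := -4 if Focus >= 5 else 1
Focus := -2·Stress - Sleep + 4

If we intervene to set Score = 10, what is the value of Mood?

7

The intervention breaks the incoming arrows to Score: Score := -3·Stress + 3·Study + 1 no longer applies, and Score = 10.
Stress = |Sleep - Study|  [with Sleep=2, Study=-1]  = 3
Mood = max(Score, Stress) - 3  [with Score=10, Stress=3]  = 7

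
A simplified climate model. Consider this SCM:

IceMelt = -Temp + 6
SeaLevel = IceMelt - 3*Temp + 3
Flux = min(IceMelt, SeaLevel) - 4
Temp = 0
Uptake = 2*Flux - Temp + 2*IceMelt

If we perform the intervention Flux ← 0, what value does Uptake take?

12

Intervening sets Flux = 0 and removes its equation (Flux = min(IceMelt, SeaLevel) - 4).
IceMelt = -Temp + 6  [with Temp=0]  = 6
Uptake = 2*Flux - Temp + 2*IceMelt  [with Flux=0, Temp=0, IceMelt=6]  = 12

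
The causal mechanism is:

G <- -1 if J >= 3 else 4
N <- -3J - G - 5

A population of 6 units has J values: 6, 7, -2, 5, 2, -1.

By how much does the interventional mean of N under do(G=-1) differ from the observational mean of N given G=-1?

9.5

Under do(G=-1), G's equation is replaced by G=-1 for every unit. Per-unit N: -22, -25, 2, -19, -10, -1. Mean = -12.5.
E[N|G=-1] averages over only the 3 units with G=-1 (J = 6, 7, 5): N = -22, -25, -19, mean -22.
Difference = -12.5 − (-22) = 9.5.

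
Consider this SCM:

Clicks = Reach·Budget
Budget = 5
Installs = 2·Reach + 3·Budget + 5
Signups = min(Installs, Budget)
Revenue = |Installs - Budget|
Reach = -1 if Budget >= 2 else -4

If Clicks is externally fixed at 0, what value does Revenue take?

13

The intervention breaks the incoming arrows to Clicks: Clicks = Reach·Budget no longer applies, and Clicks = 0.
No directed path runs from Clicks to Revenue, so Revenue keeps its natural value.
Reach = -1 if Budget >= 2 else -4  [with Budget=5]  = -1
Installs = 2·Reach + 3·Budget + 5  [with Reach=-1, Budget=5]  = 18
Revenue = |Installs - Budget|  [with Installs=18, Budget=5]  = 13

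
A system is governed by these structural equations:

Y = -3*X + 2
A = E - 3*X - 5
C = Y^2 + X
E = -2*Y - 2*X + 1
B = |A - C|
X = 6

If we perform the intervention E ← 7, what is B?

Under do(E=7), the mechanism E = -2*Y - 2*X + 1 is discarded; E is fixed at 7.
Y = -3*X + 2  [with X=6]  = -16
C = Y^2 + X  [with Y=-16, X=6]  = 262
A = E - 3*X - 5  [with E=7, X=6]  = -16
B = |A - C|  [with A=-16, C=262]  = 278

278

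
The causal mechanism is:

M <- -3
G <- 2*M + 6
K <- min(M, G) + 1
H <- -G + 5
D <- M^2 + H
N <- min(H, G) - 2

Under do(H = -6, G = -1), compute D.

The joint intervention fixes H = -6, G = -1, removing each variable's own equation.
D = M^2 + H  [with M=-3, H=-6]  = 3

3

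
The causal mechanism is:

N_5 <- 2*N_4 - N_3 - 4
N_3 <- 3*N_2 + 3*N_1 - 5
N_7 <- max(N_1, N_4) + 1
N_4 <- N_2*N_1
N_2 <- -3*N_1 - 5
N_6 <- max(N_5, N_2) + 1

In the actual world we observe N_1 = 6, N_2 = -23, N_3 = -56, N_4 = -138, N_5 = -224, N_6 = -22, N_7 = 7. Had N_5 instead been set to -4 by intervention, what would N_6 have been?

The intervention breaks the incoming arrows to N_5: N_5 <- 2*N_4 - N_3 - 4 no longer applies, and N_5 = -4.
N_2 = -3*N_1 - 5  [with N_1=6]  = -23
N_6 = max(N_5, N_2) + 1  [with N_5=-4, N_2=-23]  = -3

-3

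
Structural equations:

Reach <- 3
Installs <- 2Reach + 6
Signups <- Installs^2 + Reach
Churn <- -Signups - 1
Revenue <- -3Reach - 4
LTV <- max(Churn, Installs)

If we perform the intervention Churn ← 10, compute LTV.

12

Under do(Churn=10), the mechanism Churn <- -Signups - 1 is discarded; Churn is fixed at 10.
Installs = 2Reach + 6  [with Reach=3]  = 12
LTV = max(Churn, Installs)  [with Churn=10, Installs=12]  = 12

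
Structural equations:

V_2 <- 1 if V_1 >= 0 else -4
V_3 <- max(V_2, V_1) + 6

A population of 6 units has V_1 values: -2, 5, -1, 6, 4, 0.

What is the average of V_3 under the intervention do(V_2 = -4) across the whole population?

8

Every unit gets V_2=-4 under the intervention. V_3 values become 4, 11, 5, 12, 10, 6; E[V_3|do(V_2=-4)] = 8.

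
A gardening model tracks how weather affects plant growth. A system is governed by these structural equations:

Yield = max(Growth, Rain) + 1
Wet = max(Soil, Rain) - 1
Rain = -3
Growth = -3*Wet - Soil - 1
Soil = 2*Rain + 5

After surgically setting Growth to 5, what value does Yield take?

6

Intervening sets Growth = 5 and removes its equation (Growth = -3*Wet - Soil - 1).
Yield = max(Growth, Rain) + 1  [with Growth=5, Rain=-3]  = 6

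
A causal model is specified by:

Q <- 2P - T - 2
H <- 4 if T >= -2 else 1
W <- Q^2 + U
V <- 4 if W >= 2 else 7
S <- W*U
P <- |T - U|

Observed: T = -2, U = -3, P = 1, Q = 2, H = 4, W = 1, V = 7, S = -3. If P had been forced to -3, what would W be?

33

The intervention breaks the incoming arrows to P: P <- |T - U| no longer applies, and P = -3.
Q = 2P - T - 2  [with P=-3, T=-2]  = -6
W = Q^2 + U  [with Q=-6, U=-3]  = 33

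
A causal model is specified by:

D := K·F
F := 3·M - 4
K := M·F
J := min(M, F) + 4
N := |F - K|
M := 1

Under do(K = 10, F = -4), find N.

The joint intervention fixes K = 10, F = -4, removing each variable's own equation.
N = |F - K|  [with F=-4, K=10]  = 14

14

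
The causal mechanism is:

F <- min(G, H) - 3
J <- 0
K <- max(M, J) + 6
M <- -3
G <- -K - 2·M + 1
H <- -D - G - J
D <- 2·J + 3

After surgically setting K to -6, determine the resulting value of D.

do(K=-6) replaces the equation K <- max(M, J) + 6 with the constant K = -6.
D is not downstream of the intervention, so its value is determined by the original equations.
D = 2·J + 3  [with J=0]  = 3

3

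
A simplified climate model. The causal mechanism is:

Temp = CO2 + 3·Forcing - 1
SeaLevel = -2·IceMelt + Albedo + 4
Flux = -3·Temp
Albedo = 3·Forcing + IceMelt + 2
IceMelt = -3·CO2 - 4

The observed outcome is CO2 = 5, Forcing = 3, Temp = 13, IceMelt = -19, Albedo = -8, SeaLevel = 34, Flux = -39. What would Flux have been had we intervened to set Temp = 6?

The intervention breaks the incoming arrows to Temp: Temp = CO2 + 3·Forcing - 1 no longer applies, and Temp = 6.
Flux = -3·Temp  [with Temp=6]  = -18

-18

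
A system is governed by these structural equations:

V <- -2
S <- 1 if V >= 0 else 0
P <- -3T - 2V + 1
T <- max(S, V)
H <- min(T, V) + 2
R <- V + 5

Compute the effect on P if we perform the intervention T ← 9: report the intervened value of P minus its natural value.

The intervention breaks the incoming arrows to T: T <- max(S, V) no longer applies, and T = 9.
P = -3T - 2V + 1  [with T=9, V=-2]  = -22
Without intervention: S = 1 if V >= 0 else 0  [with V=-2]  = 0; T = max(S, V)  [with S=0, V=-2]  = 0; P = -3T - 2V + 1  [with T=0, V=-2]  = 5.
Change = -22 − 5 = -27.

-27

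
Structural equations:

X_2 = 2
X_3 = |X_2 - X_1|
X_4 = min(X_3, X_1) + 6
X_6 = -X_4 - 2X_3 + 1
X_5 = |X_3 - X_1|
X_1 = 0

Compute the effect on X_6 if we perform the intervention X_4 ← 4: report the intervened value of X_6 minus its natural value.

Under do(X_4=4), the mechanism X_4 = min(X_3, X_1) + 6 is discarded; X_4 is fixed at 4.
X_3 = |X_2 - X_1|  [with X_2=2, X_1=0]  = 2
X_6 = -X_4 - 2X_3 + 1  [with X_4=4, X_3=2]  = -7
Without intervention: X_3 = |X_2 - X_1|  [with X_2=2, X_1=0]  = 2; X_4 = min(X_3, X_1) + 6  [with X_3=2, X_1=0]  = 6; X_6 = -X_4 - 2X_3 + 1  [with X_4=6, X_3=2]  = -9.
Change = -7 − (-9) = 2.

2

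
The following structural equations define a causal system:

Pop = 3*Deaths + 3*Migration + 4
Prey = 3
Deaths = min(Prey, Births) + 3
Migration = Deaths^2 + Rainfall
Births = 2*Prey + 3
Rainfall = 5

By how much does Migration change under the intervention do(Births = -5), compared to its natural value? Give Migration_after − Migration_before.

do(Births=-5) replaces the equation Births = 2*Prey + 3 with the constant Births = -5.
Deaths = min(Prey, Births) + 3  [with Prey=3, Births=-5]  = -2
Migration = Deaths^2 + Rainfall  [with Deaths=-2, Rainfall=5]  = 9
Without intervention: Births = 2*Prey + 3  [with Prey=3]  = 9; Deaths = min(Prey, Births) + 3  [with Prey=3, Births=9]  = 6; Migration = Deaths^2 + Rainfall  [with Deaths=6, Rainfall=5]  = 41.
Change = 9 − 41 = -32.

-32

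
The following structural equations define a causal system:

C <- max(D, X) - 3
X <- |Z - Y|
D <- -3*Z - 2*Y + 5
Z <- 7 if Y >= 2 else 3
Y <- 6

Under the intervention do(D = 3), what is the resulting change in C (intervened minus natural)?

2

do(D=3) replaces the equation D <- -3*Z - 2*Y + 5 with the constant D = 3.
Z = 7 if Y >= 2 else 3  [with Y=6]  = 7
X = |Z - Y|  [with Z=7, Y=6]  = 1
C = max(D, X) - 3  [with D=3, X=1]  = 0
Without intervention: Z = 7 if Y >= 2 else 3  [with Y=6]  = 7; D = -3*Z - 2*Y + 5  [with Z=7, Y=6]  = -28; X = |Z - Y|  [with Z=7, Y=6]  = 1; C = max(D, X) - 3  [with D=-28, X=1]  = -2.
Change = 0 − (-2) = 2.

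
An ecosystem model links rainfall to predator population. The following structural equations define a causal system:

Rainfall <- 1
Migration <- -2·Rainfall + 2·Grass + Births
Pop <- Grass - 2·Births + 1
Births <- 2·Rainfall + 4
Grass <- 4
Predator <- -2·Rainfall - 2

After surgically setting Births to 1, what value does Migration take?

7

Intervening sets Births = 1 and removes its equation (Births <- 2·Rainfall + 4).
Migration = -2·Rainfall + 2·Grass + Births  [with Rainfall=1, Grass=4, Births=1]  = 7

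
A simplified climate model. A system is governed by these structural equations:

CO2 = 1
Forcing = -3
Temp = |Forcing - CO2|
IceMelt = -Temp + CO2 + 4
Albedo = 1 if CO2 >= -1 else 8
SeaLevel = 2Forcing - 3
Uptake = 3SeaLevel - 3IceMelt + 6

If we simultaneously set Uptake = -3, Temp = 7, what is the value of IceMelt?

The joint intervention fixes Uptake = -3, Temp = 7, removing each variable's own equation.
IceMelt = -Temp + CO2 + 4  [with Temp=7, CO2=1]  = -2

-2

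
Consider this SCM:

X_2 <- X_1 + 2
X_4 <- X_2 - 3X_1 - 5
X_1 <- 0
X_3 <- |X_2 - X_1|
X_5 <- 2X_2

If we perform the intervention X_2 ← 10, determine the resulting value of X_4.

5

Under do(X_2=10), the mechanism X_2 <- X_1 + 2 is discarded; X_2 is fixed at 10.
X_4 = X_2 - 3X_1 - 5  [with X_2=10, X_1=0]  = 5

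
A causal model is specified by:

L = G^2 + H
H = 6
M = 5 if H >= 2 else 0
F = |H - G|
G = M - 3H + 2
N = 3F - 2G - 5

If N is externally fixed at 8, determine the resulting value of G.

-11

do(N=8) replaces the equation N = 3F - 2G - 5 with the constant N = 8.
G is not downstream of the intervention, so its value is determined by the original equations.
M = 5 if H >= 2 else 0  [with H=6]  = 5
G = M - 3H + 2  [with M=5, H=6]  = -11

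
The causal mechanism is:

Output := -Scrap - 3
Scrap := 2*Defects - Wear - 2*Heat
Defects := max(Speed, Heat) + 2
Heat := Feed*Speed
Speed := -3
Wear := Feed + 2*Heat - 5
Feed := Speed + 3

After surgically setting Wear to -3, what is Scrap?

Under do(Wear=-3), the mechanism Wear := Feed + 2*Heat - 5 is discarded; Wear is fixed at -3.
Feed = Speed + 3  [with Speed=-3]  = 0
Heat = Feed*Speed  [with Feed=0, Speed=-3]  = 0
Defects = max(Speed, Heat) + 2  [with Speed=-3, Heat=0]  = 2
Scrap = 2*Defects - Wear - 2*Heat  [with Defects=2, Wear=-3, Heat=0]  = 7

7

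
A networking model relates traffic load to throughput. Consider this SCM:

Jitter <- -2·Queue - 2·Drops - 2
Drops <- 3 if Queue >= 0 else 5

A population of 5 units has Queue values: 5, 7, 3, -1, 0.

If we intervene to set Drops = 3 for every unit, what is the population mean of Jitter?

-13.6

Under do(Drops=3), Drops's equation is replaced by Drops=3 for every unit. Per-unit Jitter: -18, -22, -14, -6, -8. Mean = -13.6.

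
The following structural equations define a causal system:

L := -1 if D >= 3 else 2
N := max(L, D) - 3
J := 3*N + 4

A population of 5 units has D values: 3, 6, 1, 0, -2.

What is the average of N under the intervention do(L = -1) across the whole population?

-1.2

Under do(L=-1), L's equation is replaced by L=-1 for every unit. Per-unit N: 0, 3, -2, -3, -4. Mean = -1.2.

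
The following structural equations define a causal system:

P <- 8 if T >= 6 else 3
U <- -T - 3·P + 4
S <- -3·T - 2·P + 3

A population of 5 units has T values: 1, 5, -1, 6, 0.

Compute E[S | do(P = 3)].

-9.6

Every unit gets P=3 under the intervention. S values become -6, -18, 0, -21, -3; E[S|do(P=3)] = -9.6.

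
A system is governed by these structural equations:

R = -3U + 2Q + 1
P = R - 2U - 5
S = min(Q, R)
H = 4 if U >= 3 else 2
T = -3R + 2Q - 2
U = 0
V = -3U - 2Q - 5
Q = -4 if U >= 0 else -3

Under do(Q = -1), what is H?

2

Under do(Q=-1), the mechanism Q = -4 if U >= 0 else -3 is discarded; Q is fixed at -1.
Since H is not a descendant of the intervened variable, it is unaffected.
H = 4 if U >= 3 else 2  [with U=0]  = 2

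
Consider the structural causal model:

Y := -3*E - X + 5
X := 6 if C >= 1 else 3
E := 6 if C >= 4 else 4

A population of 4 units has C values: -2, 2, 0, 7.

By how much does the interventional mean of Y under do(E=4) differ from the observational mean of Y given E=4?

Under do(E=4), E's equation is replaced by E=4 for every unit. Per-unit Y: -10, -13, -10, -13. Mean = -11.5.
E[Y|E=4] averages over only the 3 units with E=4 (C = -2, 2, 0): Y = -10, -13, -10, mean -11.
Difference = -11.5 − (-11) = -0.5.

-0.5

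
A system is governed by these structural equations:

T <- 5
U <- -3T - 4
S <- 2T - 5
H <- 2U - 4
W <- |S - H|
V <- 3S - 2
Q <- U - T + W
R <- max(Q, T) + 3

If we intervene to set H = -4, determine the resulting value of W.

Intervening sets H = -4 and removes its equation (H <- 2U - 4).
S = 2T - 5  [with T=5]  = 5
W = |S - H|  [with S=5, H=-4]  = 9

9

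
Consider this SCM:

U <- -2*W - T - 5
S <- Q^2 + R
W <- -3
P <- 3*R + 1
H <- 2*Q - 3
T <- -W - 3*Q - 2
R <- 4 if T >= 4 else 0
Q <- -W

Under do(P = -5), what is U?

Under do(P=-5), the mechanism P <- 3*R + 1 is discarded; P is fixed at -5.
Since U is not a descendant of the intervened variable, it is unaffected.
Q = -W  [with W=-3]  = 3
T = -W - 3*Q - 2  [with W=-3, Q=3]  = -8
U = -2*W - T - 5  [with W=-3, T=-8]  = 9

9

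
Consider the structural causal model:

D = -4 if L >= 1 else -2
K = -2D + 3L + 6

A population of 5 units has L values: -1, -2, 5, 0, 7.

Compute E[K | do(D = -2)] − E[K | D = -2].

Every unit gets D=-2 under the intervention. K values become 7, 4, 25, 10, 31; E[K|do(D=-2)] = 15.4.
Observing D=-2 restricts to units where D's equation naturally yields -2: L ∈ {-1, -2, 0}. In that subpopulation K = 7, 4, 10, mean 7.
Difference = 15.4 − 7 = 8.4.

8.4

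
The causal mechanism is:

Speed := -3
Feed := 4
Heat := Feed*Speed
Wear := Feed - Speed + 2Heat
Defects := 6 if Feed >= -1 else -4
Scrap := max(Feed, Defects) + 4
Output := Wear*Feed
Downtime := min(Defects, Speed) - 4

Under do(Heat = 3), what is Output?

52

The intervention breaks the incoming arrows to Heat: Heat := Feed*Speed no longer applies, and Heat = 3.
Wear = Feed - Speed + 2Heat  [with Feed=4, Speed=-3, Heat=3]  = 13
Output = Wear*Feed  [with Wear=13, Feed=4]  = 52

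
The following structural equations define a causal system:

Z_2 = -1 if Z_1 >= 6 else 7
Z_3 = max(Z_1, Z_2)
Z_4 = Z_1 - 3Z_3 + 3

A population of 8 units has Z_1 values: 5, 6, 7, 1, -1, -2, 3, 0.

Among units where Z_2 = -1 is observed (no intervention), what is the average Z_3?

6.5

E[Z_3|Z_2=-1] averages over only the 2 units with Z_2=-1 (Z_1 = 6, 7): Z_3 = 6, 7, mean 6.5.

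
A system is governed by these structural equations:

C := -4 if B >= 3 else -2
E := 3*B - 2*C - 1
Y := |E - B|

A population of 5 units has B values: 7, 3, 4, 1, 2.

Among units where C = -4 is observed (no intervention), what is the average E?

21

Conditioning on C=-4 selects the 3 unit(s) with B ∈ {7, 3, 4}. Their E values: 28, 16, 19. Mean = 21.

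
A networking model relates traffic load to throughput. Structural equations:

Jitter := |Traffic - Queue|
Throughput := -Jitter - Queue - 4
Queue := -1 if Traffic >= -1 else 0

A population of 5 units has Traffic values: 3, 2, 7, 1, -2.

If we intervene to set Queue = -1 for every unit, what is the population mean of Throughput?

-6.6

The intervention sets Queue=-1 in all 5 units regardless of Traffic. Recomputing Throughput per unit gives -7, -6, -11, -5, -4; average -6.6.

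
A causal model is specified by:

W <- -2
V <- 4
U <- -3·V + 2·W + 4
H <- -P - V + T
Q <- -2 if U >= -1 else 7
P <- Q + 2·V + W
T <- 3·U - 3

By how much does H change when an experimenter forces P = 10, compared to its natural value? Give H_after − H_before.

3

Intervening sets P = 10 and removes its equation (P <- Q + 2·V + W).
U = -3·V + 2·W + 4  [with V=4, W=-2]  = -12
T = 3·U - 3  [with U=-12]  = -39
H = -P - V + T  [with P=10, V=4, T=-39]  = -53
Without intervention: U = -3·V + 2·W + 4  [with V=4, W=-2]  = -12; T = 3·U - 3  [with U=-12]  = -39; Q = -2 if U >= -1 else 7  [with U=-12]  = 7; P = Q + 2·V + W  [with Q=7, V=4, W=-2]  = 13; H = -P - V + T  [with P=13, V=4, T=-39]  = -56.
Change = -53 − (-56) = 3.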